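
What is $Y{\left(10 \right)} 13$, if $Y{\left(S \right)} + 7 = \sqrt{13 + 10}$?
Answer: $-91 + 13 \sqrt{23} \approx -28.654$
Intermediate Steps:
$Y{\left(S \right)} = -7 + \sqrt{23}$ ($Y{\left(S \right)} = -7 + \sqrt{13 + 10} = -7 + \sqrt{23}$)
$Y{\left(10 \right)} 13 = \left(-7 + \sqrt{23}\right) 13 = -91 + 13 \sqrt{23}$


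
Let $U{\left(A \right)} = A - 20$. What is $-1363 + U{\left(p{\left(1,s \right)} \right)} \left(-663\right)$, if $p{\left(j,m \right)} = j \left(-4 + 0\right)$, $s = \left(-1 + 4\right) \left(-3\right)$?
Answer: $14549$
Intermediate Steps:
$s = -9$ ($s = 3 \left(-3\right) = -9$)
$p{\left(j,m \right)} = - 4 j$ ($p{\left(j,m \right)} = j \left(-4\right) = - 4 j$)
$U{\left(A \right)} = -20 + A$ ($U{\left(A \right)} = A - 20 = -20 + A$)
$-1363 + U{\left(p{\left(1,s \right)} \right)} \left(-663\right) = -1363 + \left(-20 - 4\right) \left(-663\right) = -1363 - -15912 = -1363 + 15912 = 14549$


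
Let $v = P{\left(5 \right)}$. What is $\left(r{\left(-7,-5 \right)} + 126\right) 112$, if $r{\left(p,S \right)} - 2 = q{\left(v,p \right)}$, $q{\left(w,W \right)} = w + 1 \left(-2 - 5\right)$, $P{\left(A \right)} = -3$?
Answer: $13216$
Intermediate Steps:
$v = -3$
$q{\left(w,W \right)} = -7 + w$ ($q{\left(w,W \right)} = w + 1 \left(-2 - 5\right) = w + 1 \left(-7\right) = w - 7 = -7 + w$)
$r{\left(p,S \right)} = -8$ ($r{\left(p,S \right)} = 2 - 10 = -8$)
$\left(r{\left(-7,-5 \right)} + 126\right) 112 = \left(-8 + 126\right) 112 = 118 \cdot 112 = 13216$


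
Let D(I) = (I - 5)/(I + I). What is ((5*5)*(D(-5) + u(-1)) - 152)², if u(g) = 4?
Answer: 729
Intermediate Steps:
D(I) = (-5 + I)/(2*I) (D(I) = (-5 + I)/((2*I)) = (-5 + I)*(1/(2*I)) = (-5 + I)/(2*I))
((5*5)*(D(-5) + u(-1)) - 152)² = ((5*5)*((½)*(-5 - 5)/(-5) + 4) - 152)² = (25*((½)*(-⅕)*(-10) + 4) - 152)² = (25*(1 + 4) - 152)² = (25*5 - 152)² = (125 - 152)² = (-27)² = 729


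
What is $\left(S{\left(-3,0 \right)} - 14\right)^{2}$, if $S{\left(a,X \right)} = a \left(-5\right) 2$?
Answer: $256$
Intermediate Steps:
$S{\left(a,X \right)} = - 10 a$ ($S{\left(a,X \right)} = - 5 a 2 = - 10 a$)
$\left(S{\left(-3,0 \right)} - 14\right)^{2} = \left(\left(-10\right) \left(-3\right) - 14\right)^{2} = \left(30 - 14\right)^{2} = 16^{2} = 256$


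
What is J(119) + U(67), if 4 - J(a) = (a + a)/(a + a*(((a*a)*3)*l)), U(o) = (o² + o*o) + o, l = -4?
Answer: 1537705621/169931 ≈ 9049.0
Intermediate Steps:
U(o) = o + 2*o² (U(o) = (o² + o²) + o = 2*o² + o = o + 2*o²)
J(a) = 4 - 2*a/(a - 12*a³) (J(a) = 4 - (a + a)/(a + a*(((a*a)*3)*(-4))) = 4 - 2*a/(a + a*((a²*3)*(-4))) = 4 - 2*a/(a + a*((3*a²)*(-4))) = 4 - 2*a/(a + a*(-12*a²)) = 4 - 2*a/(a - 12*a³))
J(119) + U(67) = 2*(-1 + 24*119²)/(-1 + 12*119²) + 67*(1 + 2*67) = 2*(-1 + 24*14161)/(-1 + 12*14161) + 67*(1 + 134) = 2*(-1 + 339864)/(-1 + 169932) + 67*135 = 2*339863/169931 + 9045 = 2*(1/169931)*339863 + 9045 = 679726/169931 + 9045 = 1537705621/169931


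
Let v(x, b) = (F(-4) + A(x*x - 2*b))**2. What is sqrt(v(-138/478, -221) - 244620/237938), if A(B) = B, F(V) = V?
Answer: 3*sqrt(984754295461303190573539)/6795628249 ≈ 438.08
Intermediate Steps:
v(x, b) = (-4 + x**2 - 2*b)**2 (v(x, b) = (-4 + (x*x - 2*b))**2 = (-4 + (x**2 - 2*b))**2 = (-4 + x**2 - 2*b)**2)
sqrt(v(-138/478, -221) - 244620/237938) = sqrt((4 - (-138/478)**2 + 2*(-221))**2 - 244620/237938) = sqrt((4 - (-138*1/478)**2 - 442)**2 - 244620*1/237938) = sqrt((4 - (-69/239)**2 - 442)**2 - 122310/118969) = sqrt((4 - 1*4761/57121 - 442)**2 - 122310/118969) = sqrt((4 - 4761/57121 - 442)**2 - 122310/118969) = sqrt((-25023759/57121)**2 - 122310/118969) = sqrt(626188514490081/3262808641 - 122310/118969) = sqrt(74496622306245565779/388173081211129) = 3*sqrt(984754295461303190573539)/6795628249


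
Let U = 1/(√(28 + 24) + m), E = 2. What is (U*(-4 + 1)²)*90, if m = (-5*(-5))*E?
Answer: 1125/68 - 45*√13/68 ≈ 14.158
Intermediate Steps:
m = 50 (m = -5*(-5)*2 = 25*2 = 50)
U = 1/(50 + 2*√13) (U = 1/(√(28 + 24) + 50) = 1/(√52 + 50) = 1/(2*√13 + 50) = 1/(50 + 2*√13) ≈ 0.017479)
(U*(-4 + 1)²)*90 = ((25/1224 - √13/1224)*(-4 + 1)²)*90 = ((25/1224 - √13/1224)*(-3)²)*90 = ((25/1224 - √13/1224)*9)*90 = (25/136 - √13/136)*90 = 1125/68 - 45*√13/68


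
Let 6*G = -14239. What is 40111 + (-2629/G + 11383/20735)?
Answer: 408382345698/10180885 ≈ 40113.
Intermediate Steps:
G = -14239/6 (G = (1/6)*(-14239) = -14239/6 ≈ -2373.2)
40111 + (-2629/G + 11383/20735) = 40111 + (-2629/(-14239/6) + 11383/20735) = 40111 + (-2629*(-6/14239) + 11383*(1/20735)) = 40111 + (15774/14239 + 11383/20735) = 40111 + 16867463/10180885 = 408382345698/10180885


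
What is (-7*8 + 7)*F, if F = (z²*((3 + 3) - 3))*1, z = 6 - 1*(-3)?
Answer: -11907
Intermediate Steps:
z = 9 (z = 6 + 3 = 9)
F = 243 (F = (9²*((3 + 3) - 3))*1 = (81*(6 - 3))*1 = (81*3)*1 = 243*1 = 243)
(-7*8 + 7)*F = (-7*8 + 7)*243 = (-56 + 7)*243 = -49*243 = -11907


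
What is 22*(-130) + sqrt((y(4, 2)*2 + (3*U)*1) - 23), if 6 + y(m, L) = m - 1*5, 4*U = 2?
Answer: -2860 + I*sqrt(142)/2 ≈ -2860.0 + 5.9582*I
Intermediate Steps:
U = 1/2 (U = (1/4)*2 = 1/2 ≈ 0.50000)
y(m, L) = -11 + m (y(m, L) = -6 + (m - 1*5) = -6 + (m - 5) = -6 + (-5 + m) = -11 + m)
22*(-130) + sqrt((y(4, 2)*2 + (3*U)*1) - 23) = 22*(-130) + sqrt(((-11 + 4)*2 + (3*(1/2))*1) - 23) = -2860 + sqrt((-7*2 + (3/2)*1) - 23) = -2860 + sqrt((-14 + 3/2) - 23) = -2860 + sqrt(-25/2 - 23) = -2860 + sqrt(-71/2) = -2860 + I*sqrt(142)/2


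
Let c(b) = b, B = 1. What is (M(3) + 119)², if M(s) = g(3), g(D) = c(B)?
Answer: 14400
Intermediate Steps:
g(D) = 1
M(s) = 1
(M(3) + 119)² = (1 + 119)² = 120² = 14400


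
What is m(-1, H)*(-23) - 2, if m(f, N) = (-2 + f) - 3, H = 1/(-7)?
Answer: 136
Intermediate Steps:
H = -⅐ (H = 1*(-⅐) = -⅐ ≈ -0.14286)
m(f, N) = -5 + f
m(-1, H)*(-23) - 2 = (-5 - 1)*(-23) - 2 = -6*(-23) - 2 = 138 - 2 = 136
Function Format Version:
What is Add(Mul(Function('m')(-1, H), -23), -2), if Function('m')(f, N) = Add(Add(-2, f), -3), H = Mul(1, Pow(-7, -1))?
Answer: 136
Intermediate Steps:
H = Rational(-1, 7) (H = Mul(1, Rational(-1, 7)) = Rational(-1, 7) ≈ -0.14286)
Function('m')(f, N) = Add(-5, f)
Add(Mul(Function('m')(-1, H), -23), -2) = Add(Mul(Add(-5, -1), -23), -2) = Add(Mul(-6, -23), -2) = Add(138, -2) = 136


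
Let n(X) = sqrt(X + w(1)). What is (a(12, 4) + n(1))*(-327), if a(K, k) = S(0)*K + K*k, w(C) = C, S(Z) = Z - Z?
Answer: -15696 - 327*sqrt(2) ≈ -16158.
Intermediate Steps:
S(Z) = 0
a(K, k) = K*k (a(K, k) = 0*K + K*k = 0 + K*k = K*k)
n(X) = sqrt(1 + X) (n(X) = sqrt(X + 1) = sqrt(1 + X))
(a(12, 4) + n(1))*(-327) = (12*4 + sqrt(1 + 1))*(-327) = (48 + sqrt(2))*(-327) = -15696 - 327*sqrt(2)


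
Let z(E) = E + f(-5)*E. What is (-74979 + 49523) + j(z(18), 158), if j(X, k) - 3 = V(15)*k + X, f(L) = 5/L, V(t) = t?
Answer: -23083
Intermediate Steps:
z(E) = 0 (z(E) = E + (5/(-5))*E = E + (5*(-⅕))*E = E - E = 0)
j(X, k) = 3 + X + 15*k (j(X, k) = 3 + (15*k + X) = 3 + (X + 15*k) = 3 + X + 15*k)
(-74979 + 49523) + j(z(18), 158) = (-74979 + 49523) + (3 + 0 + 15*158) = -25456 + (3 + 0 + 2370) = -25456 + 2373 = -23083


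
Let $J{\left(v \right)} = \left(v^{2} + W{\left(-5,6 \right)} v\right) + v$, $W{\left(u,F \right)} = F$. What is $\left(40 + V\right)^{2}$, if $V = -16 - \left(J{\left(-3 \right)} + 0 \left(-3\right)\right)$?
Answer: $1296$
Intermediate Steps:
$J{\left(v \right)} = v^{2} + 7 v$ ($J{\left(v \right)} = \left(v^{2} + 6 v\right) + v = v^{2} + 7 v$)
$V = -4$ ($V = -16 - \left(- 3 \left(7 - 3\right) + 0 \left(-3\right)\right) = -16 - \left(\left(-3\right) 4 + 0\right) = -16 - \left(-12 + 0\right) = -16 - -12 = -16 + 12 = -4$)
$\left(40 + V\right)^{2} = \left(40 - 4\right)^{2} = 36^{2} = 1296$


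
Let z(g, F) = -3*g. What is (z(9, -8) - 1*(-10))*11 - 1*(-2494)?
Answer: 2307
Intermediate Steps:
(z(9, -8) - 1*(-10))*11 - 1*(-2494) = (-3*9 - 1*(-10))*11 - 1*(-2494) = (-27 + 10)*11 + 2494 = -17*11 + 2494 = -187 + 2494 = 2307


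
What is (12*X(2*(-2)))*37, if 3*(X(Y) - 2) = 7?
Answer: 1924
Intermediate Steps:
X(Y) = 13/3 (X(Y) = 2 + (⅓)*7 = 2 + 7/3 = 13/3)
(12*X(2*(-2)))*37 = (12*(13/3))*37 = 52*37 = 1924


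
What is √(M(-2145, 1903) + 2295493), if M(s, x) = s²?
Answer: √6896518 ≈ 2626.1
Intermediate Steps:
√(M(-2145, 1903) + 2295493) = √((-2145)² + 2295493) = √(4601025 + 2295493) = √6896518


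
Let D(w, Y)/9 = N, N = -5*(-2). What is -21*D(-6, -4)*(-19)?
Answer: 35910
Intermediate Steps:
N = 10
D(w, Y) = 90 (D(w, Y) = 9*10 = 90)
-21*D(-6, -4)*(-19) = -21*90*(-19) = -1890*(-19) = 35910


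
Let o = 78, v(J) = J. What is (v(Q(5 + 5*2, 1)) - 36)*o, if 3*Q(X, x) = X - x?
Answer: -2444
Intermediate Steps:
Q(X, x) = -x/3 + X/3 (Q(X, x) = (X - x)/3 = -x/3 + X/3)
(v(Q(5 + 5*2, 1)) - 36)*o = ((-⅓*1 + (5 + 5*2)/3) - 36)*78 = ((-⅓ + (5 + 10)/3) - 36)*78 = ((-⅓ + (⅓)*15) - 36)*78 = ((-⅓ + 5) - 36)*78 = (14/3 - 36)*78 = -94/3*78 = -2444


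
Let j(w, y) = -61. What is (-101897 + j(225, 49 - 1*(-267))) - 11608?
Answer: -113566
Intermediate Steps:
(-101897 + j(225, 49 - 1*(-267))) - 11608 = (-101897 - 61) - 11608 = -101958 - 11608 = -113566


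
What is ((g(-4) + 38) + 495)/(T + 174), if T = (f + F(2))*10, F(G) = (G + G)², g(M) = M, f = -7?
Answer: 529/264 ≈ 2.0038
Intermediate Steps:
F(G) = 4*G² (F(G) = (2*G)² = 4*G²)
T = 90 (T = (-7 + 4*2²)*10 = (-7 + 4*4)*10 = (-7 + 16)*10 = 9*10 = 90)
((g(-4) + 38) + 495)/(T + 174) = ((-4 + 38) + 495)/(90 + 174) = (34 + 495)/264 = 529*(1/264) = 529/264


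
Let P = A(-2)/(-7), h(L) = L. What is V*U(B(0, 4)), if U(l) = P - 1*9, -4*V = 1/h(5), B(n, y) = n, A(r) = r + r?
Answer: 59/140 ≈ 0.42143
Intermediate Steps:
A(r) = 2*r
P = 4/7 (P = (2*(-2))/(-7) = -4*(-1/7) = 4/7 ≈ 0.57143)
V = -1/20 (V = -1/4/5 = -1/4*1/5 = -1/20 ≈ -0.050000)
U(l) = -59/7 (U(l) = 4/7 - 1*9 = 4/7 - 9 = -59/7)
V*U(B(0, 4)) = -1/20*(-59/7) = 59/140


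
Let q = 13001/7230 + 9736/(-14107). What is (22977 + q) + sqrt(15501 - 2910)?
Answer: 2343620190797/101993610 + 3*sqrt(1399) ≈ 23090.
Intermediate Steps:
q = 113013827/101993610 (q = 13001*(1/7230) + 9736*(-1/14107) = 13001/7230 - 9736/14107 = 113013827/101993610 ≈ 1.1080)
(22977 + q) + sqrt(15501 - 2910) = (22977 + 113013827/101993610) + sqrt(15501 - 2910) = 2343620190797/101993610 + sqrt(12591) = 2343620190797/101993610 + 3*sqrt(1399)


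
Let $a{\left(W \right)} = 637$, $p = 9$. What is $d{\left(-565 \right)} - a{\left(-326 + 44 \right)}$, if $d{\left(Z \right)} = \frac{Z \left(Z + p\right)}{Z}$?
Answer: $-1193$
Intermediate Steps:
$d{\left(Z \right)} = 9 + Z$ ($d{\left(Z \right)} = \frac{Z \left(Z + 9\right)}{Z} = \frac{Z \left(9 + Z\right)}{Z} = 9 + Z$)
$d{\left(-565 \right)} - a{\left(-326 + 44 \right)} = \left(9 - 565\right) - 637 = -556 - 637 = -1193$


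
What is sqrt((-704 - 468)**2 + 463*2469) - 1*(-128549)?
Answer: 128549 + sqrt(2516731) ≈ 1.3014e+5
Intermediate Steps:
sqrt((-704 - 468)**2 + 463*2469) - 1*(-128549) = sqrt((-1172)**2 + 1143147) + 128549 = sqrt(1373584 + 1143147) + 128549 = sqrt(2516731) + 128549 = 128549 + sqrt(2516731)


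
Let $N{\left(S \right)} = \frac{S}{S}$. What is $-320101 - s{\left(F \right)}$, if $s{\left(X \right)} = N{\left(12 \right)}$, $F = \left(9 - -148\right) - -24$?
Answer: $-320102$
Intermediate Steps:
$F = 181$ ($F = \left(9 + 148\right) + 24 = 157 + 24 = 181$)
$N{\left(S \right)} = 1$
$s{\left(X \right)} = 1$
$-320101 - s{\left(F \right)} = -320101 - 1 = -320102$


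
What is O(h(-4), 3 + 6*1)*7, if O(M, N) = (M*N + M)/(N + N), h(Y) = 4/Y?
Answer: -35/9 ≈ -3.8889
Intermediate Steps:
O(M, N) = (M + M*N)/(2*N) (O(M, N) = (M + M*N)/((2*N)) = (M + M*N)*(1/(2*N)) = (M + M*N)/(2*N))
O(h(-4), 3 + 6*1)*7 = ((4/(-4))*(1 + (3 + 6*1))/(2*(3 + 6*1)))*7 = ((4*(-¼))*(1 + (3 + 6))/(2*(3 + 6)))*7 = ((½)*(-1)*(1 + 9)/9)*7 = ((½)*(-1)*(⅑)*10)*7 = -5/9*7 = -35/9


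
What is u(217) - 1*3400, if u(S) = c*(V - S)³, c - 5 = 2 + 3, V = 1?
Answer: -100780360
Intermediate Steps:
c = 10 (c = 5 + (2 + 3) = 5 + 5 = 10)
u(S) = 10*(1 - S)³
u(217) - 1*3400 = -10*(-1 + 217)³ - 1*3400 = -10*216³ - 3400 = -10*10077696 - 3400 = -100776960 - 3400 = -100780360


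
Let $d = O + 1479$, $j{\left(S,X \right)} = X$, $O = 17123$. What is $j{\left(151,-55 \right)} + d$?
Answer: $18547$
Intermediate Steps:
$d = 18602$ ($d = 17123 + 1479 = 18602$)
$j{\left(151,-55 \right)} + d = -55 + 18602 = 18547$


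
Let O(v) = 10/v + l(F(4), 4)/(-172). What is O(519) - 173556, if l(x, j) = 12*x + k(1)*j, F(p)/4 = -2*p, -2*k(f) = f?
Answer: -7746397477/44634 ≈ -1.7355e+5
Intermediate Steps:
k(f) = -f/2
F(p) = -8*p (F(p) = 4*(-2*p) = -8*p)
l(x, j) = 12*x - j/2 (l(x, j) = 12*x + (-½*1)*j = 12*x - j/2)
O(v) = 193/86 + 10/v (O(v) = 10/v + (12*(-8*4) - ½*4)/(-172) = 10/v + (12*(-32) - 2)*(-1/172) = 10/v + (-384 - 2)*(-1/172) = 10/v - 386*(-1/172) = 10/v + 193/86 = 193/86 + 10/v)
O(519) - 173556 = (193/86 + 10/519) - 173556 = 101027/44634 - 173556 = -7746397477/44634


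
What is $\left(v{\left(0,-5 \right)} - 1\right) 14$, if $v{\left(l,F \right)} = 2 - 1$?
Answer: $0$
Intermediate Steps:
$v{\left(l,F \right)} = 1$ ($v{\left(l,F \right)} = 2 - 1 = 1$)
$\left(v{\left(0,-5 \right)} - 1\right) 14 = \left(1 - 1\right) 14 = 0 \cdot 14 = 0$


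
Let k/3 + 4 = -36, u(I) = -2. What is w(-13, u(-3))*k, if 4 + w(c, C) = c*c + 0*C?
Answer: -19800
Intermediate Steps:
k = -120 (k = -12 + 3*(-36) = -12 - 108 = -120)
w(c, C) = -4 + c**2 (w(c, C) = -4 + (c*c + 0*C) = -4 + (c**2 + 0) = -4 + c**2)
w(-13, u(-3))*k = (-4 + (-13)**2)*(-120) = (-4 + 169)*(-120) = 165*(-120) = -19800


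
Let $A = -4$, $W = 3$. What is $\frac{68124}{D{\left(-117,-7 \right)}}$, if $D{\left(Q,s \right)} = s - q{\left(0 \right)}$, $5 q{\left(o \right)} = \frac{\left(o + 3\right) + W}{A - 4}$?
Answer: $- \frac{1362480}{137} \approx -9945.1$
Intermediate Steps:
$q{\left(o \right)} = - \frac{3}{20} - \frac{o}{40}$ ($q{\left(o \right)} = \frac{\left(\left(o + 3\right) + 3\right) \frac{1}{-4 - 4}}{5} = \frac{\left(\left(3 + o\right) + 3\right) \frac{1}{-8}}{5} = \frac{\left(6 + o\right) \left(- \frac{1}{8}\right)}{5} = \frac{- \frac{3}{4} - \frac{o}{8}}{5} = - \frac{3}{20} - \frac{o}{40}$)
$D{\left(Q,s \right)} = \frac{3}{20} + s$ ($D{\left(Q,s \right)} = s - \left(- \frac{3}{20} - 0\right) = s - \left(- \frac{3}{20} + 0\right) = s - - \frac{3}{20} = s + \frac{3}{20} = \frac{3}{20} + s$)
$\frac{68124}{D{\left(-117,-7 \right)}} = \frac{68124}{\frac{3}{20} - 7} = \frac{68124}{- \frac{137}{20}} = 68124 \left(- \frac{20}{137}\right) = - \frac{1362480}{137}$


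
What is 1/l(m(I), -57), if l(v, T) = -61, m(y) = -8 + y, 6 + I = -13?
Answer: -1/61 ≈ -0.016393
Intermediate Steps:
I = -19 (I = -6 - 13 = -19)
1/l(m(I), -57) = 1/(-61) = -1/61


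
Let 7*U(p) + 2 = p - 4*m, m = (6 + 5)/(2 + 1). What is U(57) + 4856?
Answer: 102097/21 ≈ 4861.8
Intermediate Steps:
m = 11/3 ≈ 3.6667
U(p) = -50/21 + p/7 (U(p) = -2/7 + (p - 4*11/3)/7 = -2/7 + (p - 44/3)/7 = -2/7 + (-44/3 + p)/7 = -2/7 + (-44/21 + p/7) = -50/21 + p/7)
U(57) + 4856 = (-50/21 + (⅐)*57) + 4856 = (-50/21 + 57/7) + 4856 = 121/21 + 4856 = 102097/21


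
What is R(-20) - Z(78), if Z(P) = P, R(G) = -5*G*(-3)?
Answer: -378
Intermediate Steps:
R(G) = 15*G
R(-20) - Z(78) = 15*(-20) - 1*78 = -300 - 78 = -378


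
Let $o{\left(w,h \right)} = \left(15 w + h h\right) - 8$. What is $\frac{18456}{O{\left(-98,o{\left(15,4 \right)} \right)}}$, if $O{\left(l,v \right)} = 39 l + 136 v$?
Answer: $\frac{9228}{13933} \approx 0.66231$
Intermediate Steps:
$o{\left(w,h \right)} = -8 + h^{2} + 15 w$ ($o{\left(w,h \right)} = \left(15 w + h^{2}\right) - 8 = \left(h^{2} + 15 w\right) - 8 = -8 + h^{2} + 15 w$)
$\frac{18456}{O{\left(-98,o{\left(15,4 \right)} \right)}} = \frac{18456}{39 \left(-98\right) + 136 \left(-8 + 4^{2} + 15 \cdot 15\right)} = \frac{18456}{-3822 + 136 \left(-8 + 16 + 225\right)} = \frac{18456}{-3822 + 136 \cdot 233} = \frac{18456}{-3822 + 31688} = \frac{18456}{27866} = 18456 \cdot \frac{1}{27866} = \frac{9228}{13933}$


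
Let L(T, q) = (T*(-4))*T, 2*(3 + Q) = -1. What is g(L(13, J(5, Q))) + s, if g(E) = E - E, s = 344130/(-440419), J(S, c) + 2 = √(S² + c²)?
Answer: -344130/440419 ≈ -0.78137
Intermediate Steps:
Q = -7/2 (Q = -3 + (½)*(-1) = -3 - ½ = -7/2 ≈ -3.5000)
J(S, c) = -2 + √(S² + c²)
L(T, q) = -4*T² (L(T, q) = (-4*T)*T = -4*T²)
s = -344130/440419 (s = 344130*(-1/440419) = -344130/440419 ≈ -0.78137)
g(E) = 0
g(L(13, J(5, Q))) + s = 0 - 344130/440419 = -344130/440419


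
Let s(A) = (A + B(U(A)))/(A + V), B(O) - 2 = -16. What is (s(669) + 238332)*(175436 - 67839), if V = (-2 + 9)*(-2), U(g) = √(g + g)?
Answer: 25643915801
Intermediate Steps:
U(g) = √2*√g (U(g) = √(2*g) = √2*√g)
B(O) = -14 (B(O) = 2 - 16 = -14)
V = -14 (V = 7*(-2) = -14)
s(A) = 1 (s(A) = (A - 14)/(A - 14) = (-14 + A)/(-14 + A) = 1)
(s(669) + 238332)*(175436 - 67839) = (1 + 238332)*(175436 - 67839) = 238333*107597 = 25643915801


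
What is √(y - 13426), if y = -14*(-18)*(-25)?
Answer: I*√19726 ≈ 140.45*I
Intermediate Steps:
y = -6300 (y = 252*(-25) = -6300)
√(y - 13426) = √(-6300 - 13426) = √(-19726) = I*√19726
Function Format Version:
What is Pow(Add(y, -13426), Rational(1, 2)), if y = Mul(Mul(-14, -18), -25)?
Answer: Mul(I, Pow(19726, Rational(1, 2))) ≈ Mul(140.45, I)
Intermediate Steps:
y = -6300 (y = Mul(252, -25) = -6300)
Pow(Add(y, -13426), Rational(1, 2)) = Pow(Add(-6300, -13426), Rational(1, 2)) = Pow(-19726, Rational(1, 2)) = Mul(I, Pow(19726, Rational(1, 2)))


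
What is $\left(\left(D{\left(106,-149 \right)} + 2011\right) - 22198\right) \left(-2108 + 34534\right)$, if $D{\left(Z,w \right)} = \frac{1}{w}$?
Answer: $- \frac{97532998064}{149} \approx -6.5458 \cdot 10^{8}$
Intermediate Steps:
$\left(\left(D{\left(106,-149 \right)} + 2011\right) - 22198\right) \left(-2108 + 34534\right) = \left(\left(\frac{1}{-149} + 2011\right) - 22198\right) \left(-2108 + 34534\right) = \left(\left(- \frac{1}{149} + 2011\right) - 22198\right) 32426 = \left(\frac{299638}{149} - 22198\right) 32426 = \left(- \frac{3007864}{149}\right) 32426 = - \frac{97532998064}{149}$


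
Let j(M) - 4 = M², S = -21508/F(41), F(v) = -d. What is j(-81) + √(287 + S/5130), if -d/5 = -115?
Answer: 6565 + √7686234645/5175 ≈ 6581.9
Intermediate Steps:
d = 575 (d = -5*(-115) = 575)
F(v) = -575 (F(v) = -1*575 = -575)
S = 21508/575 (S = -21508/(-575) = -21508*(-1/575) = 21508/575 ≈ 37.405)
j(M) = 4 + M²
j(-81) + √(287 + S/5130) = (4 + (-81)²) + √(287 + (21508/575)/5130) = (4 + 6561) + √(287 + (21508/575)*(1/5130)) = 6565 + √(287 + 566/77625) = 6565 + √(22278941/77625) = 6565 + √7686234645/5175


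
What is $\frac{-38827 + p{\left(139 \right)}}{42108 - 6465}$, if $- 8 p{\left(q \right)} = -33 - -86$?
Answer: $- \frac{310669}{285144} \approx -1.0895$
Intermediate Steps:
$p{\left(q \right)} = - \frac{53}{8}$ ($p{\left(q \right)} = - \frac{-33 - -86}{8} = - \frac{-33 + 86}{8} = \left(- \frac{1}{8}\right) 53 = - \frac{53}{8}$)
$\frac{-38827 + p{\left(139 \right)}}{42108 - 6465} = \frac{-38827 - \frac{53}{8}}{42108 - 6465} = - \frac{310669}{8 \cdot 35643} = \left(- \frac{310669}{8}\right) \frac{1}{35643} = - \frac{310669}{285144}$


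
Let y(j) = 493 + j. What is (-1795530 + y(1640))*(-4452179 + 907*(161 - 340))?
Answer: 8275687845204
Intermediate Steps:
(-1795530 + y(1640))*(-4452179 + 907*(161 - 340)) = (-1795530 + (493 + 1640))*(-4452179 + 907*(161 - 340)) = (-1795530 + 2133)*(-4452179 + 907*(-179)) = -1793397*(-4452179 - 162353) = -1793397*(-4614532) = 8275687845204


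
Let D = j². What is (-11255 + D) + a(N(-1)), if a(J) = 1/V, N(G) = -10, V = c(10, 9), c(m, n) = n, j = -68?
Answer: -59678/9 ≈ -6630.9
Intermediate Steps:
V = 9
D = 4624 (D = (-68)² = 4624)
a(J) = ⅑ (a(J) = 1/9 = ⅑)
(-11255 + D) + a(N(-1)) = (-11255 + 4624) + ⅑ = -6631 + ⅑ = -59678/9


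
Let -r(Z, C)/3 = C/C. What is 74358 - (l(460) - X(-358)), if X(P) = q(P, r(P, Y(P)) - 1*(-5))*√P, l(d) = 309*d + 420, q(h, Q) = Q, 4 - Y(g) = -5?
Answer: -68202 + 2*I*√358 ≈ -68202.0 + 37.842*I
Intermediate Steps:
Y(g) = 9 (Y(g) = 4 - 1*(-5) = 4 + 5 = 9)
r(Z, C) = -3 (r(Z, C) = -3*C/C = -3*1 = -3)
l(d) = 420 + 309*d
X(P) = 2*√P (X(P) = (-3 - 1*(-5))*√P = (-3 + 5)*√P = 2*√P)
74358 - (l(460) - X(-358)) = 74358 - ((420 + 309*460) - 2*√(-358)) = 74358 - ((420 + 142140) - 2*I*√358) = 74358 - (142560 - 2*I*√358) = 74358 + (-142560 + 2*I*√358) = -68202 + 2*I*√358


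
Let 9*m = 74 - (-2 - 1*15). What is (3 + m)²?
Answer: 13924/81 ≈ 171.90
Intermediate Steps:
m = 91/9 (m = (74 - (-2 - 1*15))/9 = (74 - (-2 - 15))/9 = (74 - 1*(-17))/9 = (74 + 17)/9 = (⅑)*91 = 91/9 ≈ 10.111)
(3 + m)² = (3 + 91/9)² = (118/9)² = 13924/81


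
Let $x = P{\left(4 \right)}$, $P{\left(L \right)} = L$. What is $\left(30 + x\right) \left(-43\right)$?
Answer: $-1462$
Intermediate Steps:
$x = 4$
$\left(30 + x\right) \left(-43\right) = \left(30 + 4\right) \left(-43\right) = 34 \left(-43\right) = -1462$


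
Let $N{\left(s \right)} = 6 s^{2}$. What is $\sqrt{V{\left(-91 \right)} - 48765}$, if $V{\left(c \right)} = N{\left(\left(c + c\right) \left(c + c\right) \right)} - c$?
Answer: $\sqrt{6583147582} \approx 81137.0$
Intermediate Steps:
$V{\left(c \right)} = - c + 96 c^{4}$ ($V{\left(c \right)} = 6 \left(\left(c + c\right) \left(c + c\right)\right)^{2} - c = 6 \left(2 c 2 c\right)^{2} - c = 6 \left(4 c^{2}\right)^{2} - c = 6 \cdot 16 c^{4} - c = 96 c^{4} - c = - c + 96 c^{4}$)
$\sqrt{V{\left(-91 \right)} - 48765} = \sqrt{\left(\left(-1\right) \left(-91\right) + 96 \left(-91\right)^{4}\right) - 48765} = \sqrt{\left(91 + 96 \cdot 68574961\right) - 48765} = \sqrt{\left(91 + 6583196256\right) - 48765} = \sqrt{6583196347 - 48765} = \sqrt{6583147582}$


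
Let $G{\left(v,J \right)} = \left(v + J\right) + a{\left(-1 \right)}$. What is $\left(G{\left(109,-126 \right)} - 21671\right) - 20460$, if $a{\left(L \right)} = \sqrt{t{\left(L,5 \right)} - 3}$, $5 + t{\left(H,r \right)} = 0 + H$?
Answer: $-42148 + 3 i \approx -42148.0 + 3.0 i$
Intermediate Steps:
$t{\left(H,r \right)} = -5 + H$ ($t{\left(H,r \right)} = -5 + \left(0 + H\right) = -5 + H$)
$a{\left(L \right)} = \sqrt{-8 + L}$ ($a{\left(L \right)} = \sqrt{\left(-5 + L\right) - 3} = \sqrt{-8 + L}$)
$G{\left(v,J \right)} = J + v + 3 i$ ($G{\left(v,J \right)} = \left(v + J\right) + \sqrt{-8 - 1} = \left(J + v\right) + \sqrt{-9} = \left(J + v\right) + 3 i = J + v + 3 i$)
$\left(G{\left(109,-126 \right)} - 21671\right) - 20460 = \left(\left(-126 + 109 + 3 i\right) - 21671\right) - 20460 = \left(\left(-17 + 3 i\right) - 21671\right) - 20460 = \left(-21688 + 3 i\right) - 20460 = -42148 + 3 i$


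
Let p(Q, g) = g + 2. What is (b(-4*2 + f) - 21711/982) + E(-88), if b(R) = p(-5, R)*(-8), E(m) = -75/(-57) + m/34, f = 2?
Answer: 2733697/317186 ≈ 8.6186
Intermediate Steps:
p(Q, g) = 2 + g
E(m) = 25/19 + m/34 (E(m) = -75*(-1/57) + m*(1/34) = 25/19 + m/34)
b(R) = -16 - 8*R (b(R) = (2 + R)*(-8) = -16 - 8*R)
(b(-4*2 + f) - 21711/982) + E(-88) = ((-16 - 8*(-4*2 + 2)) - 21711/982) + (25/19 + (1/34)*(-88)) = ((-16 - 8*(-8 + 2)) - 21711*1/982) + (25/19 - 44/17) = ((-16 - 8*(-6)) - 21711/982) - 411/323 = ((-16 + 48) - 21711/982) - 411/323 = (32 - 21711/982) - 411/323 = 9713/982 - 411/323 = 2733697/317186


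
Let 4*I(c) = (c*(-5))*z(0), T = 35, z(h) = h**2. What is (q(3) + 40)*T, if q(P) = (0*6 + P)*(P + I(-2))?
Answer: 1715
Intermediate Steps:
I(c) = 0 (I(c) = ((c*(-5))*0**2)/4 = (-5*c*0)/4 = (1/4)*0 = 0)
q(P) = P**2 (q(P) = (0*6 + P)*(P + 0) = (0 + P)*P = P*P = P**2)
(q(3) + 40)*T = (3**2 + 40)*35 = (9 + 40)*35 = 49*35 = 1715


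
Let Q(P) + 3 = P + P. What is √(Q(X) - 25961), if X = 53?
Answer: I*√25858 ≈ 160.8*I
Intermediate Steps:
Q(P) = -3 + 2*P (Q(P) = -3 + (P + P) = -3 + 2*P)
√(Q(X) - 25961) = √((-3 + 2*53) - 25961) = √((-3 + 106) - 25961) = √(103 - 25961) = √(-25858) = I*√25858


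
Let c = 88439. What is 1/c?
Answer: 1/88439 ≈ 1.1307e-5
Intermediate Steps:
1/c = 1/88439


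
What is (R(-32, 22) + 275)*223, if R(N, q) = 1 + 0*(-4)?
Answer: 61548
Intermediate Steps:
R(N, q) = 1 (R(N, q) = 1 + 0 = 1)
(R(-32, 22) + 275)*223 = (1 + 275)*223 = 276*223 = 61548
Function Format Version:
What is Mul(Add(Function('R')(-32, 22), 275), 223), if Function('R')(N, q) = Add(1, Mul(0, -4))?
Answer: 61548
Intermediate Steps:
Function('R')(N, q) = 1 (Function('R')(N, q) = Add(1, 0) = 1)
Mul(Add(Function('R')(-32, 22), 275), 223) = Mul(Add(1, 275), 223) = Mul(276, 223) = 61548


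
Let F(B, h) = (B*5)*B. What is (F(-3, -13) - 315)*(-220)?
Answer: 59400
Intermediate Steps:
F(B, h) = 5*B² (F(B, h) = (5*B)*B = 5*B²)
(F(-3, -13) - 315)*(-220) = (5*(-3)² - 315)*(-220) = (5*9 - 315)*(-220) = (45 - 315)*(-220) = -270*(-220) = 59400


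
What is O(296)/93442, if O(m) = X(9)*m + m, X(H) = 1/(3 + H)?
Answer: 481/140163 ≈ 0.0034317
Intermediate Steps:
O(m) = 13*m/12 (O(m) = m/(3 + 9) + m = m/12 + m = 13*m/12)
O(296)/93442 = ((13/12)*296)/93442 = (962/3)*(1/93442) = 481/140163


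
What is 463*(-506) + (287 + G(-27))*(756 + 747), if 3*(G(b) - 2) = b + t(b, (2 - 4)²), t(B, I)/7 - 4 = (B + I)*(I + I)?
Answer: -444698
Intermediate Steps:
t(B, I) = 28 + 14*I*(B + I) (t(B, I) = 28 + 7*((B + I)*(I + I)) = 28 + 7*((B + I)*(2*I)) = 28 + 7*(2*I*(B + I)) = 28 + 14*I*(B + I))
G(b) = 86 + 19*b (G(b) = 2 + (b + (28 + 14*((2 - 4)²)² + 14*b*(2 - 4)²))/3 = 2 + (b + (28 + 14*((-2)²)² + 14*b*(-2)²))/3 = 2 + (b + (28 + 14*4² + 14*b*4))/3 = 2 + (b + (28 + 14*16 + 56*b))/3 = 2 + (b + (28 + 224 + 56*b))/3 = 2 + (b + (252 + 56*b))/3 = 2 + (252 + 57*b)/3 = 2 + (84 + 19*b) = 86 + 19*b)
463*(-506) + (287 + G(-27))*(756 + 747) = 463*(-506) + (287 + (86 + 19*(-27)))*(756 + 747) = -234278 + (287 + (86 - 513))*1503 = -234278 + (287 - 427)*1503 = -234278 - 140*1503 = -234278 - 210420 = -444698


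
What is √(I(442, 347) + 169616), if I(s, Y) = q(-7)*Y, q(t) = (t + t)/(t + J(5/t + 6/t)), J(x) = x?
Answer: √153164490/30 ≈ 412.53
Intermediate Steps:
q(t) = 2*t/(t + 11/t) (q(t) = (t + t)/(t + (5/t + 6/t)) = (2*t)/(t + 11/t) = 2*t/(t + 11/t))
I(s, Y) = 49*Y/30 (I(s, Y) = (2*(-7)²/(11 + (-7)²))*Y = (2*49/(11 + 49))*Y = (2*49/60)*Y = (2*49*(1/60))*Y = 49*Y/30)
√(I(442, 347) + 169616) = √((49/30)*347 + 169616) = √(17003/30 + 169616) = √(5105483/30) = √153164490/30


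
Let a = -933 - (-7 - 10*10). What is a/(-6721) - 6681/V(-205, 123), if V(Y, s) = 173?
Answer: -44760103/1162733 ≈ -38.496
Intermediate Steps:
a = -826 (a = -933 - (-7 - 100) = -933 - 1*(-107) = -933 + 107 = -826)
a/(-6721) - 6681/V(-205, 123) = -826/(-6721) - 6681/173 = -826*(-1/6721) - 6681*1/173 = 826/6721 - 6681/173 = -44760103/1162733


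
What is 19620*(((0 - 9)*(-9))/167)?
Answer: 1589220/167 ≈ 9516.3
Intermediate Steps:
19620*(((0 - 9)*(-9))/167) = 19620*(-9*(-9)*(1/167)) = 19620*(81*(1/167)) = 19620*(81/167) = 1589220/167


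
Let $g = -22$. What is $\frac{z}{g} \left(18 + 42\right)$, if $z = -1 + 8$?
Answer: $- \frac{210}{11} \approx -19.091$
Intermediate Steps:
$z = 7$
$\frac{z}{g} \left(18 + 42\right) = \frac{7}{-22} \left(18 + 42\right) = 7 \left(- \frac{1}{22}\right) 60 = \left(- \frac{7}{22}\right) 60 = - \frac{210}{11}$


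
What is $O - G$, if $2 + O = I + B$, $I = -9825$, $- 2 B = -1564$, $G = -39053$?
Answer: $30008$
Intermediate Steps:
$B = 782$ ($B = \left(- \frac{1}{2}\right) \left(-1564\right) = 782$)
$O = -9045$ ($O = -2 + \left(-9825 + 782\right) = -2 - 9043 = -9045$)
$O - G = -9045 - -39053 = -9045 + 39053 = 30008$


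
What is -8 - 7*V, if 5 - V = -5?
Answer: -78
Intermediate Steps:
V = 10 (V = 5 - 1*(-5) = 5 + 5 = 10)
-8 - 7*V = -8 - 7*10 = -8 - 70 = -78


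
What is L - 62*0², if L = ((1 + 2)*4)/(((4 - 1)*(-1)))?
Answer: -4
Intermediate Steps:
L = -4 (L = (3*4)/((3*(-1))) = 12/(-3) = 12*(-⅓) = -4)
L - 62*0² = -4 - 62*0² = -4 - 62*0 = -4 + 0 = -4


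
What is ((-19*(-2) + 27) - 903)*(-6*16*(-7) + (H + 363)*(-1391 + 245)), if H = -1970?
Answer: -1543842372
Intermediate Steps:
((-19*(-2) + 27) - 903)*(-6*16*(-7) + (H + 363)*(-1391 + 245)) = ((-19*(-2) + 27) - 903)*(-6*16*(-7) + (-1970 + 363)*(-1391 + 245)) = ((38 + 27) - 903)*(-96*(-7) - 1607*(-1146)) = (65 - 903)*(672 + 1841622) = -838*1842294 = -1543842372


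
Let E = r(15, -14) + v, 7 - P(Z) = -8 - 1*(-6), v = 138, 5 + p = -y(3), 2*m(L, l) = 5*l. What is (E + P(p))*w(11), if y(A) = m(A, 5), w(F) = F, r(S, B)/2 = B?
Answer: 1309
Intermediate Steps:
r(S, B) = 2*B
m(L, l) = 5*l/2 (m(L, l) = (5*l)/2 = 5*l/2)
y(A) = 25/2 (y(A) = (5/2)*5 = 25/2)
p = -35/2 (p = -5 - 1*25/2 = -5 - 25/2 = -35/2 ≈ -17.500)
P(Z) = 9 (P(Z) = 7 - (-8 - 1*(-6)) = 7 - (-8 + 6) = 7 - 1*(-2) = 7 + 2 = 9)
E = 110 (E = 2*(-14) + 138 = -28 + 138 = 110)
(E + P(p))*w(11) = (110 + 9)*11 = 119*11 = 1309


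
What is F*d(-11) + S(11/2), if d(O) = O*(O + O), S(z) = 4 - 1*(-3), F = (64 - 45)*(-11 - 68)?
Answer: -363235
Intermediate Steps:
F = -1501 (F = 19*(-79) = -1501)
S(z) = 7 (S(z) = 4 + 3 = 7)
d(O) = 2*O**2 (d(O) = O*(2*O) = 2*O**2)
F*d(-11) + S(11/2) = -3002*(-11)**2 + 7 = -3002*121 + 7 = -1501*242 + 7 = -363242 + 7 = -363235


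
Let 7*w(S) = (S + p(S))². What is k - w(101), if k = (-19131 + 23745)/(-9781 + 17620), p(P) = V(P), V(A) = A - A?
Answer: -26644447/18291 ≈ -1456.7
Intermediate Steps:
V(A) = 0
p(P) = 0
k = 1538/2613 (k = 4614/7839 = 4614*(1/7839) = 1538/2613 ≈ 0.58860)
w(S) = S²/7 (w(S) = (S + 0)²/7 = S²/7)
k - w(101) = 1538/2613 - 101²/7 = 1538/2613 - 10201/7 = -26644447/18291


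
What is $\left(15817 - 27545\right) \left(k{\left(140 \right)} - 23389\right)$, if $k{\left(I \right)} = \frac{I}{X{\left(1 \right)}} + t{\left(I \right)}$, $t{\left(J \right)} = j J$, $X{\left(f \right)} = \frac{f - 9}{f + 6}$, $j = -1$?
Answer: $277384792$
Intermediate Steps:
$X{\left(f \right)} = \frac{-9 + f}{6 + f}$
$t{\left(J \right)} = - J$
$k{\left(I \right)} = - \frac{15 I}{8}$ ($k{\left(I \right)} = \frac{I}{\frac{1}{6 + 1} \left(-9 + 1\right)} - I = \frac{I}{\frac{1}{7} \left(-8\right)} - I = \frac{I}{- \frac{8}{7}} - I = I \left(- \frac{7}{8}\right) - I = - \frac{7 I}{8} - I = - \frac{15 I}{8}$)
$\left(15817 - 27545\right) \left(k{\left(140 \right)} - 23389\right) = \left(15817 - 27545\right) \left(\left(- \frac{15}{8}\right) 140 - 23389\right) = - 11728 \left(- \frac{525}{2} - 23389\right) = \left(-11728\right) \left(- \frac{47303}{2}\right) = 277384792$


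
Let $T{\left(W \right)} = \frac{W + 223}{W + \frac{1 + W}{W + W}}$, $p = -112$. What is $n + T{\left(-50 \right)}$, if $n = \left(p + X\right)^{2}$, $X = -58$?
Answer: $\frac{143066600}{4951} \approx 28897.0$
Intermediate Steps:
$n = 28900$ ($n = \left(-112 - 58\right)^{2} = \left(-170\right)^{2} = 28900$)
$T{\left(W \right)} = \frac{223 + W}{W + \frac{1 + W}{2 W}}$
$n + T{\left(-50 \right)} = 28900 + 2 \left(-50\right) \frac{1}{1 - 50 + 2 \left(-50\right)^{2}} \left(223 - 50\right) = 28900 + 2 \left(-50\right) \frac{1}{1 - 50 + 2 \cdot 2500} \cdot 173 = 28900 + 2 \left(-50\right) \frac{1}{1 - 50 + 5000} \cdot 173 = 28900 + 2 \left(-50\right) \frac{1}{4951} \cdot 173 = 28900 - \frac{17300}{4951} = \frac{143066600}{4951}$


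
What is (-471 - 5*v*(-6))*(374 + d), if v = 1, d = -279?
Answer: -41895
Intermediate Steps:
(-471 - 5*v*(-6))*(374 + d) = (-471 - 5*1*(-6))*(374 - 279) = (-471 - 5*(-6))*95 = (-471 + 30)*95 = -441*95 = -41895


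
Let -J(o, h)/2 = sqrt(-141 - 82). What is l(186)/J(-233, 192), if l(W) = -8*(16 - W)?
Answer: 680*I*sqrt(223)/223 ≈ 45.536*I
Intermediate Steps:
l(W) = -128 + 8*W
J(o, h) = -2*I*sqrt(223) (J(o, h) = -2*sqrt(-141 - 82) = -2*I*sqrt(223))
l(186)/J(-233, 192) = (-128 + 8*186)/((-2*I*sqrt(223))) = (-128 + 1488)*(I*sqrt(223)/446) = 1360*(I*sqrt(223)/446) = 680*I*sqrt(223)/223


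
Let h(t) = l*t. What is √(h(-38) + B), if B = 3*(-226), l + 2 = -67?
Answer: 18*√6 ≈ 44.091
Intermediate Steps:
l = -69 (l = -2 - 67 = -69)
h(t) = -69*t
B = -678
√(h(-38) + B) = √(-69*(-38) - 678) = √(2622 - 678) = √1944 = 18*√6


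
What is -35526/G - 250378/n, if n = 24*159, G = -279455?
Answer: -34916908387/533200140 ≈ -65.486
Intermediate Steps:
n = 3816
-35526/G - 250378/n = -35526/(-279455) - 250378/3816 = -35526*(-1/279455) - 250378*1/3816 = 35526/279455 - 125189/1908 = -34916908387/533200140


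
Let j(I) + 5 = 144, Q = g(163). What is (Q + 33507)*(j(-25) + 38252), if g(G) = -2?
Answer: 1286290455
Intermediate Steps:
Q = -2
j(I) = 139 (j(I) = -5 + 144 = 139)
(Q + 33507)*(j(-25) + 38252) = (-2 + 33507)*(139 + 38252) = 33505*38391 = 1286290455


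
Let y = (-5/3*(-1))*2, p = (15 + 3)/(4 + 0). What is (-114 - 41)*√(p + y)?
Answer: -155*√282/6 ≈ -433.82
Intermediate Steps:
p = 9/2 (p = 18/4 = 18*(¼) = 9/2 ≈ 4.5000)
y = 10/3 (y = (-5*⅓*(-1))*2 = -5/3*(-1)*2 = (5/3)*2 = 10/3 ≈ 3.3333)
(-114 - 41)*√(p + y) = (-114 - 41)*√(9/2 + 10/3) = -155*√282/6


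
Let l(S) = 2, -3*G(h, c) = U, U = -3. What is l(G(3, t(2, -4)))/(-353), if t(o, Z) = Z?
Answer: -2/353 ≈ -0.0056657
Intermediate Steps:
G(h, c) = 1 (G(h, c) = -⅓*(-3) = 1)
l(G(3, t(2, -4)))/(-353) = 2/(-353) = 2*(-1/353) = -2/353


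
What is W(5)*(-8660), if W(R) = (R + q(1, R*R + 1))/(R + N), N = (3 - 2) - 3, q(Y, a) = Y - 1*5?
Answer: -8660/3 ≈ -2886.7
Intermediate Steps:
q(Y, a) = -5 + Y (q(Y, a) = Y - 5 = -5 + Y)
N = -2 (N = 1 - 3 = -2)
W(R) = (-4 + R)/(-2 + R) (W(R) = (R + (-5 + 1))/(R - 2) = (R - 4)/(-2 + R) = (-4 + R)/(-2 + R))
W(5)*(-8660) = ((-4 + 5)/(-2 + 5))*(-8660) = (1/3)*(-8660) = ((⅓)*1)*(-8660) = (⅓)*(-8660) = -8660/3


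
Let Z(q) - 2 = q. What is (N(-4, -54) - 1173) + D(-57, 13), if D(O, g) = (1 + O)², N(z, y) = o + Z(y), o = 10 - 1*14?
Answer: 1907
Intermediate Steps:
o = -4 (o = 10 - 14 = -4)
Z(q) = 2 + q
N(z, y) = -2 + y (N(z, y) = -4 + (2 + y) = -2 + y)
(N(-4, -54) - 1173) + D(-57, 13) = ((-2 - 54) - 1173) + (1 - 57)² = (-56 - 1173) + (-56)² = -1229 + 3136 = 1907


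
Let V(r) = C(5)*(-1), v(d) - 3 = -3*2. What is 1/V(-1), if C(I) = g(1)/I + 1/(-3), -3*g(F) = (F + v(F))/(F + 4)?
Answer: 75/23 ≈ 3.2609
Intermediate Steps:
v(d) = -3 (v(d) = 3 - 3*2 = 3 - 6 = -3)
g(F) = -(-3 + F)/(3*(4 + F)) (g(F) = -(F - 3)/(3*(F + 4)) = -(-3 + F)/(3*(4 + F)))
C(I) = -⅓ + 2/(15*I) (C(I) = ((3 - 1*1)/(3*(4 + 1)))/I + 1/(-3) = ((⅓)*(3 - 1)/5)/I + 1*(-⅓) = ((⅓)*(⅕)*2)/I - ⅓ = 2/(15*I) - ⅓ = -⅓ + 2/(15*I))
V(r) = 23/75 (V(r) = ((1/15)*(2 - 5*5)/5)*(-1) = ((1/15)*(⅕)*(2 - 25))*(-1) = ((1/15)*(⅕)*(-23))*(-1) = -23/75*(-1) = 23/75)
1/V(-1) = 1/(23/75) = 75/23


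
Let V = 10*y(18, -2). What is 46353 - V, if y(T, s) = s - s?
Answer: 46353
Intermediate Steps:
y(T, s) = 0
V = 0 (V = 10*0 = 0)
46353 - V = 46353 - 1*0 = 46353 + 0 = 46353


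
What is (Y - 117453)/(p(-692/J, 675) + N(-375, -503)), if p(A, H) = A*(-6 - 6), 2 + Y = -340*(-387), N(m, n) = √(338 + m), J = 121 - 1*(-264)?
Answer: 45158190000/74440741 - 2093678125*I*√37/74440741 ≈ 606.63 - 171.08*I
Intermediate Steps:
J = 385 (J = 121 + 264 = 385)
Y = 131578 (Y = -2 - 340*(-387) = -2 + 131580 = 131578)
p(A, H) = -12*A (p(A, H) = A*(-12) = -12*A)
(Y - 117453)/(p(-692/J, 675) + N(-375, -503)) = (131578 - 117453)/(-(-8304)/385 + √(338 - 375)) = 14125/(-(-8304)/385 + √(-37)) = 14125/(-12*(-692/385) + I*√37) = 14125/(8304/385 + I*√37)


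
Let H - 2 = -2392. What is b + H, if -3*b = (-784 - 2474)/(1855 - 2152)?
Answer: -236972/99 ≈ -2393.7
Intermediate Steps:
b = -362/99 (b = -(-784 - 2474)/(3*(1855 - 2152)) = -(-1086)/(-297) = -(-1086)*(-1)/297 = -⅓*362/33 = -362/99 ≈ -3.6566)
H = -2390 (H = 2 - 2392 = -2390)
b + H = -362/99 - 2390 = -236972/99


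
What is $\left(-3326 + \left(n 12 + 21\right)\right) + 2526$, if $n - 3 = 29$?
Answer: $-395$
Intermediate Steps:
$n = 32$ ($n = 3 + 29 = 32$)
$\left(-3326 + \left(n 12 + 21\right)\right) + 2526 = \left(-3326 + \left(32 \cdot 12 + 21\right)\right) + 2526 = \left(-3326 + \left(384 + 21\right)\right) + 2526 = \left(-3326 + 405\right) + 2526 = -2921 + 2526 = -395$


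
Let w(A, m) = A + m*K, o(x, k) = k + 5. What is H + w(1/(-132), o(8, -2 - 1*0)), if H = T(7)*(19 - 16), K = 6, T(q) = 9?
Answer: 5939/132 ≈ 44.992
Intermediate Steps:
o(x, k) = 5 + k
w(A, m) = A + 6*m (w(A, m) = A + m*6 = A + 6*m)
H = 27 (H = 9*(19 - 16) = 9*3 = 27)
H + w(1/(-132), o(8, -2 - 1*0)) = 27 + (1/(-132) + 6*(5 + (-2 - 1*0))) = 27 + (-1/132 + 6*(5 + (-2 + 0))) = 27 + (-1/132 + 6*(5 - 2)) = 27 + (-1/132 + 6*3) = 27 + (-1/132 + 18) = 27 + 2375/132 = 5939/132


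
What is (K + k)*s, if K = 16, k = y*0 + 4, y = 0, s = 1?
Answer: 20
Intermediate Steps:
k = 4 (k = 0*0 + 4 = 0 + 4 = 4)
(K + k)*s = (16 + 4)*1 = 20*1 = 20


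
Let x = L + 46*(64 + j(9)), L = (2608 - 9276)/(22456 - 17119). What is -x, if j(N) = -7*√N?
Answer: -10549918/5337 ≈ -1976.8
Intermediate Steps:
L = -6668/5337 ≈ -1.2494
x = 10549918/5337 (x = -6668/5337 + 46*(64 - 7*√9) = -6668/5337 + 46*(64 - 7*3) = -6668/5337 + 46*(64 - 21) = -6668/5337 + 46*43 = -6668/5337 + 1978 = 10549918/5337 ≈ 1976.8)
-x = -1*10549918/5337 = -10549918/5337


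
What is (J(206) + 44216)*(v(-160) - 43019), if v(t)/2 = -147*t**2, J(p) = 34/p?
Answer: -34473140022035/103 ≈ -3.3469e+11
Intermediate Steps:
v(t) = -294*t**2 (v(t) = 2*(-147*t**2) = -294*t**2)
(J(206) + 44216)*(v(-160) - 43019) = (34/206 + 44216)*(-294*(-160)**2 - 43019) = (34*(1/206) + 44216)*(-294*25600 - 43019) = (17/103 + 44216)*(-7526400 - 43019) = (4554265/103)*(-7569419) = -34473140022035/103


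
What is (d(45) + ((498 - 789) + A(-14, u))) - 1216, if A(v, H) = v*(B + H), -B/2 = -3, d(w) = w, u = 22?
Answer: -1854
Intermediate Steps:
B = 6 (B = -2*(-3) = 6)
A(v, H) = v*(6 + H)
(d(45) + ((498 - 789) + A(-14, u))) - 1216 = (45 + ((498 - 789) - 14*(6 + 22))) - 1216 = (45 + (-291 - 14*28)) - 1216 = (45 + (-291 - 392)) - 1216 = (45 - 683) - 1216 = -638 - 1216 = -1854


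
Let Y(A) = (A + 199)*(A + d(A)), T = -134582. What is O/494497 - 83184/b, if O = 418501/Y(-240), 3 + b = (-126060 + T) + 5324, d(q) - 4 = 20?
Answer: 40487963087701/124235381040408 ≈ 0.32590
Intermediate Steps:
d(q) = 24 (d(q) = 4 + 20 = 24)
Y(A) = (24 + A)*(199 + A) (Y(A) = (A + 199)*(A + 24) = (199 + A)*(24 + A) = (24 + A)*(199 + A))
b = -255321 (b = -3 + ((-126060 - 134582) + 5324) = -3 + (-260642 + 5324) = -3 - 255318 = -255321)
O = 418501/8856 (O = 418501/(4776 + (-240)**2 + 223*(-240)) = 418501/(4776 + 57600 - 53520) = 418501/8856 ≈ 47.256)
O/494497 - 83184/b = (418501/8856)/494497 - 83184/(-255321) = (418501/8856)*(1/494497) - 83184*(-1/255321) = 418501/4379265432 + 27728/85107 = 40487963087701/124235381040408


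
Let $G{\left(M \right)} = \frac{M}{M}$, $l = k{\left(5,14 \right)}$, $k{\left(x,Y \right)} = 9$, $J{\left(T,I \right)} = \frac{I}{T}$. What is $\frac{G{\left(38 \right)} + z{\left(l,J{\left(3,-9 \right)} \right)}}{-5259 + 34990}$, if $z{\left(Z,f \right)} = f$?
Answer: $- \frac{2}{29731} \approx -6.727 \cdot 10^{-5}$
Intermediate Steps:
$l = 9$
$G{\left(M \right)} = 1$
$\frac{G{\left(38 \right)} + z{\left(l,J{\left(3,-9 \right)} \right)}}{-5259 + 34990} = \frac{1 - \frac{9}{3}}{-5259 + 34990} = \frac{1 - 3}{29731} = \left(1 - 3\right) \frac{1}{29731} = \left(-2\right) \frac{1}{29731} = - \frac{2}{29731}$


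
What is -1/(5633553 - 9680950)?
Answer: 1/4047397 ≈ 2.4707e-7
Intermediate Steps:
-1/(5633553 - 9680950) = -1/(-4047397) = -1*(-1/4047397) = 1/4047397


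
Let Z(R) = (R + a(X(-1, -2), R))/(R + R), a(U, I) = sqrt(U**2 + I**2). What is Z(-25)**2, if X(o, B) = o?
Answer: (25 - sqrt(626))**2/2500 ≈ 1.5987e-7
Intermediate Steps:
a(U, I) = sqrt(I**2 + U**2)
Z(R) = (R + sqrt(1 + R**2))/(2*R) (Z(R) = (R + sqrt(R**2 + (-1)**2))/(R + R) = (R + sqrt(R**2 + 1))/((2*R)) = (R + sqrt(1 + R**2))*(1/(2*R)) = (R + sqrt(1 + R**2))/(2*R))
Z(-25)**2 = ((1/2)*(-25 + sqrt(1 + (-25)**2))/(-25))**2 = ((1/2)*(-1/25)*(-25 + sqrt(1 + 625)))**2 = ((1/2)*(-1/25)*(-25 + sqrt(626)))**2 = (1/2 - sqrt(626)/50)**2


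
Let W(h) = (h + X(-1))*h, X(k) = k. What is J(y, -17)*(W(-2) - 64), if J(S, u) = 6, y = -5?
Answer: -348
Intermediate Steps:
W(h) = h*(-1 + h) (W(h) = (h - 1)*h = (-1 + h)*h = h*(-1 + h))
J(y, -17)*(W(-2) - 64) = 6*(-2*(-1 - 2) - 64) = 6*(-2*(-3) - 64) = 6*(6 - 64) = 6*(-58) = -348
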